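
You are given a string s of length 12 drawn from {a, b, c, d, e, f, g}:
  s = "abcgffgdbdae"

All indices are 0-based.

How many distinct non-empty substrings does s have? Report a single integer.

rank | idx | suffix
   0 |   0 | abcgffgdbdae
   1 |  10 | ae
   2 |   1 | bcgffgdbdae
   3 |   8 | bdae
   4 |   2 | cgffgdbdae
   5 |   9 | dae
   6 |   7 | dbdae
   7 |  11 | e
   8 |   4 | ffgdbdae
   9 |   5 | fgdbdae
  10 |   6 | gdbdae
  11 |   3 | gffgdbdae

SA = [0, 10, 1, 8, 2, 9, 7, 11, 4, 5, 6, 3]
[i] adj suffixes → lcp
  [1] 0/10 → 1 ('a')
  [2] 10/1 → 0 ('')
  [3] 1/8 → 1 ('b')
  [4] 8/2 → 0 ('')
  [5] 2/9 → 0 ('')
  [6] 9/7 → 1 ('d')
  [7] 7/11 → 0 ('')
  [8] 11/4 → 0 ('')
  [9] 4/5 → 1 ('f')
  [10] 5/6 → 0 ('')
  [11] 6/3 → 1 ('g')

n(n+1)/2 = 12·13/2 = 78
Σ LCP = 0 + 1 + 0 + 1 + 0 + 0 + 1 + 0 + 0 + 1 + 0 + 1 = 5
distinct = 78 − 5 = 73

73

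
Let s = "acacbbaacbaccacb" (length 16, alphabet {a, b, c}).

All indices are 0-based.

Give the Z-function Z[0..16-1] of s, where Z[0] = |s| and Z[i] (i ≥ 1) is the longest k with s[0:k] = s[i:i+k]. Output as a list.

[16, 0, 2, 0, 0, 0, 1, 2, 0, 0, 2, 0, 0, 2, 0, 0]

Z[0]=16
i=1: i≥r, start 0; Z[1]=0
i=2: i≥r, start 0; Z[2]=2 scan→box=[2,4)
i=3: min(r-i=1, Z[1]=0)=0; Z[3]=0
i=4: i≥r, start 0; Z[4]=0
i=5: i≥r, start 0; Z[5]=0
i=6: i≥r, start 0; Z[6]=1 scan→box=[6,7)
i=7: i≥r, start 0; Z[7]=2 scan→box=[7,9)
i=8: min(r-i=1, Z[1]=0)=0; Z[8]=0
i=9: i≥r, start 0; Z[9]=0
i=10: i≥r, start 0; Z[10]=2 scan→box=[10,12)
i=11: min(r-i=1, Z[1]=0)=0; Z[11]=0
i=12: i≥r, start 0; Z[12]=0
i=13: i≥r, start 0; Z[13]=2 scan→box=[13,15)
i=14: min(r-i=1, Z[1]=0)=0; Z[14]=0
i=15: i≥r, start 0; Z[15]=0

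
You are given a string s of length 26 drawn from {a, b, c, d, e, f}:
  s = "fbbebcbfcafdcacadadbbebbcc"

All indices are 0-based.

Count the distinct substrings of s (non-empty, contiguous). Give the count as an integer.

rank | idx | suffix
   0 |  13 | acadadbbebbcc
   1 |  15 | adadbbebbcc
   2 |  17 | adbbebbcc
   3 |   9 | afdcacadadbbebbcc
   4 |  22 | bbcc
   5 |  19 | bbebbcc
   6 |   1 | bbebcbfcafdcacadadbbebbcc
   7 |   4 | bcbfcafdcacadadbbebbcc
   8 |  23 | bcc
   9 |  20 | bebbcc
  10 |   2 | bebcbfcafdcacadadbbebbcc
  11 |   6 | bfcafdcacadadbbebbcc
  12 |  25 | c
  13 |  12 | cacadadbbebbcc
  14 |  14 | cadadbbebbcc
  15 |   8 | cafdcacadadbbebbcc
  16 |   5 | cbfcafdcacadadbbebbcc
  17 |  24 | cc
  18 |  16 | dadbbebbcc
  19 |  18 | dbbebbcc
  20 |  11 | dcacadadbbebbcc
  21 |  21 | ebbcc
  22 |   3 | ebcbfcafdcacadadbbebbcc
  23 |   0 | fbbebcbfcafdcacadadbbebbcc
  24 |   7 | fcafdcacadadbbebbcc
  25 |  10 | fdcacadadbbebbcc

SA = [13, 15, 17, 9, 22, 19, 1, 4, 23, 20, 2, 6, 25, 12, 14, 8, 5, 24, 16, 18, 11, 21, 3, 0, 7, 10]
i: (SA[i-1],SA[i]) lcp shared
  1: (13,15) 1 'a'
  2: (15,17) 2 'ad'
  3: (17,9) 1 'a'
  4: (9,22) 0 ''
  5: (22,19) 2 'bb'
  6: (19,1) 4 'bbeb'
  7: (1,4) 1 'b'
  8: (4,23) 2 'bc'
  9: (23,20) 1 'b'
  10: (20,2) 3 'beb'
  11: (2,6) 1 'b'
  12: (6,25) 0 ''
  13: (25,12) 1 'c'
  14: (12,14) 2 'ca'
  15: (14,8) 2 'ca'
  16: (8,5) 1 'c'
  17: (5,24) 1 'c'
  18: (24,16) 0 ''
  19: (16,18) 1 'd'
  20: (18,11) 1 'd'
  21: (11,21) 0 ''
  22: (21,3) 2 'eb'
  23: (3,0) 0 ''
  24: (0,7) 1 'f'
  25: (7,10) 1 'f'

n(n+1)/2 = 26·27/2 = 351
Σ LCP = 0 + 1 + 2 + 1 + 0 + 2 + 4 + 1 + 2 + 1 + 3 + 1 + 0 + 1 + 2 + 2 + 1 + 1 + 0 + 1 + 1 + 0 + 2 + 0 + 1 + 1 = 31
distinct = 351 − 31 = 320

320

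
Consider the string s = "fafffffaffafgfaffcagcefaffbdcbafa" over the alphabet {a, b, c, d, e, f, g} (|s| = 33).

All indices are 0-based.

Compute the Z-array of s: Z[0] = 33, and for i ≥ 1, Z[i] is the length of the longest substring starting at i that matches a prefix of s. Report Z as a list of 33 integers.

Z[0]=33
i=1: outside box; Z[1]=0
i=2: outside box; Z[2]=1 extend→box=[2,3)
i=3: outside box; Z[3]=1 extend→box=[3,4)
i=4: outside box; Z[4]=1 extend→box=[4,5)
i=5: outside box; Z[5]=1 extend→box=[5,6)
i=6: outside box; Z[6]=4 extend→box=[6,10)
i=7: min(r-i=3, Z[1]=0)=0; Z[7]=0
i=8: min(r-i=2, Z[2]=1)=1; Z[8]=1
i=9: min(r-i=1, Z[3]=1)=1; Z[9]=3 extend→box=[9,12)
i=10: min(r-i=2, Z[1]=0)=0; Z[10]=0
i=11: min(r-i=1, Z[2]=1)=1; Z[11]=1
i=12: outside box; Z[12]=0
i=13: outside box; Z[13]=4 extend→box=[13,17)
i=14: min(r-i=3, Z[1]=0)=0; Z[14]=0
i=15: min(r-i=2, Z[2]=1)=1; Z[15]=1
i=16: min(r-i=1, Z[3]=1)=1; Z[16]=1
i=17: outside box; Z[17]=0
i=18: outside box; Z[18]=0
i=19: outside box; Z[19]=0
i=20: outside box; Z[20]=0
i=21: outside box; Z[21]=0
i=22: outside box; Z[22]=4 extend→box=[22,26)
i=23: min(r-i=3, Z[1]=0)=0; Z[23]=0
i=24: min(r-i=2, Z[2]=1)=1; Z[24]=1
i=25: min(r-i=1, Z[3]=1)=1; Z[25]=1
i=26: outside box; Z[26]=0
i=27: outside box; Z[27]=0
i=28: outside box; Z[28]=0
i=29: outside box; Z[29]=0
i=30: outside box; Z[30]=0
i=31: outside box; Z[31]=2 extend→box=[31,33)
i=32: min(r-i=1, Z[1]=0)=0; Z[32]=0

[33, 0, 1, 1, 1, 1, 4, 0, 1, 3, 0, 1, 0, 4, 0, 1, 1, 0, 0, 0, 0, 0, 4, 0, 1, 1, 0, 0, 0, 0, 0, 2, 0]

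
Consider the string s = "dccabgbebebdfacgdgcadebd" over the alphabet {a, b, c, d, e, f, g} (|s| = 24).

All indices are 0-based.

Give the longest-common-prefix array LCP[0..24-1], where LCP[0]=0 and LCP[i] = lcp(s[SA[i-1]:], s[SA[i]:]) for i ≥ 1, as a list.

[0, 1, 1, 0, 2, 1, 3, 1, 0, 2, 1, 1, 0, 1, 1, 1, 1, 0, 3, 2, 0, 0, 1, 1]

rank→(start, suffix):
  0 → (3, 'abgbebebdfacgdgcadebd')
  1 → (13, 'acgdgcadebd')
  2 → (19, 'adebd')
  3 → (22, 'bd')
  4 → (10, 'bdfacgdgcadebd')
  5 → (8, 'bebdfacgdgcadebd')
  6 → (6, 'bebebdfacgdgcadebd')
  7 → (4, 'bgbebebdfacgdgcadebd')
  8 → (2, 'cabgbebebdfacgdgcadebd')
  9 → (18, 'cadebd')
  10 → (1, 'ccabgbebebdfacgdgcadebd')
  11 → (14, 'cgdgcadebd')
  12 → (23, 'd')
  13 → (0, 'dccabgbebebdfacgdgcadebd')
  14 → (20, 'debd')
  15 → (11, 'dfacgdgcadebd')
  16 → (16, 'dgcadebd')
  17 → (21, 'ebd')
  18 → (9, 'ebdfacgdgcadebd')
  19 → (7, 'ebebdfacgdgcadebd')
  20 → (12, 'facgdgcadebd')
  21 → (5, 'gbebebdfacgdgcadebd')
  22 → (17, 'gcadebd')
  23 → (15, 'gdgcadebd')

SA = [3, 13, 19, 22, 10, 8, 6, 4, 2, 18, 1, 14, 23, 0, 20, 11, 16, 21, 9, 7, 12, 5, 17, 15]
[i] adj suffixes → lcp
  [1] 3/13 → 1 ('a')
  [2] 13/19 → 1 ('a')
  [3] 19/22 → 0 ('')
  [4] 22/10 → 2 ('bd')
  [5] 10/8 → 1 ('b')
  [6] 8/6 → 3 ('beb')
  [7] 6/4 → 1 ('b')
  [8] 4/2 → 0 ('')
  [9] 2/18 → 2 ('ca')
  [10] 18/1 → 1 ('c')
  [11] 1/14 → 1 ('c')
  [12] 14/23 → 0 ('')
  [13] 23/0 → 1 ('d')
  [14] 0/20 → 1 ('d')
  [15] 20/11 → 1 ('d')
  [16] 11/16 → 1 ('d')
  [17] 16/21 → 0 ('')
  [18] 21/9 → 3 ('ebd')
  [19] 9/7 → 2 ('eb')
  [20] 7/12 → 0 ('')
  [21] 12/5 → 0 ('')
  [22] 5/17 → 1 ('g')
  [23] 17/15 → 1 ('g')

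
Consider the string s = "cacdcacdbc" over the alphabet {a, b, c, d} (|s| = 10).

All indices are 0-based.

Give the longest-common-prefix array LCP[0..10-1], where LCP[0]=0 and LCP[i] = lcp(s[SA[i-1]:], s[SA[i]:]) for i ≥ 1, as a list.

sorted suffixes:
  #0 SA[0]=5  'acdbc'
  #1 SA[1]=1  'acdcacdbc'
  #2 SA[2]=8  'bc'
  #3 SA[3]=9  'c'
  #4 SA[4]=4  'cacdbc'
  #5 SA[5]=0  'cacdcacdbc'
  #6 SA[6]=6  'cdbc'
  #7 SA[7]=2  'cdcacdbc'
  #8 SA[8]=7  'dbc'
  #9 SA[9]=3  'dcacdbc'

SA = [5, 1, 8, 9, 4, 0, 6, 2, 7, 3]
rank  pair      lcp
   1  s[5:],s[1:]  3  'acd'
   2  s[1:],s[8:]  0  ''
   3  s[8:],s[9:]  0  ''
   4  s[9:],s[4:]  1  'c'
   5  s[4:],s[0:]  4  'cacd'
   6  s[0:],s[6:]  1  'c'
   7  s[6:],s[2:]  2  'cd'
   8  s[2:],s[7:]  0  ''
   9  s[7:],s[3:]  1  'd'

[0, 3, 0, 0, 1, 4, 1, 2, 0, 1]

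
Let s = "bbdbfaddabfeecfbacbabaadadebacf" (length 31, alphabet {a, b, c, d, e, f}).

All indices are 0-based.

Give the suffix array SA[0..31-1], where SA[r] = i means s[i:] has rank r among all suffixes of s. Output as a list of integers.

rank→(start, suffix):
  0 → (21, 'aadadebacf')
  1 → (19, 'abaadadebacf')
  2 → (8, 'abfeecfbacbabaadadebacf')
  3 → (16, 'acbabaadadebacf')
  4 → (28, 'acf')
  5 → (22, 'adadebacf')
  6 → (5, 'addabfeecfbacbabaadadebacf')
  7 → (24, 'adebacf')
  8 → (20, 'baadadebacf')
  9 → (18, 'babaadadebacf')
  10 → (15, 'bacbabaadadebacf')
  11 → (27, 'bacf')
  12 → (0, 'bbdbfaddabfeecfbacbabaadadebacf')
  13 → (1, 'bdbfaddabfeecfbacbabaadadebacf')
  14 → (3, 'bfaddabfeecfbacbabaadadebacf')
  15 → (9, 'bfeecfbacbabaadadebacf')
  16 → (17, 'cbabaadadebacf')
  17 → (29, 'cf')
  18 → (13, 'cfbacbabaadadebacf')
  19 → (7, 'dabfeecfbacbabaadadebacf')
  20 → (23, 'dadebacf')
  21 → (2, 'dbfaddabfeecfbacbabaadadebacf')
  22 → (6, 'ddabfeecfbacbabaadadebacf')
  23 → (25, 'debacf')
  24 → (26, 'ebacf')
  25 → (12, 'ecfbacbabaadadebacf')
  26 → (11, 'eecfbacbabaadadebacf')
  27 → (30, 'f')
  28 → (4, 'faddabfeecfbacbabaadadebacf')
  29 → (14, 'fbacbabaadadebacf')
  30 → (10, 'feecfbacbabaadadebacf')

[21, 19, 8, 16, 28, 22, 5, 24, 20, 18, 15, 27, 0, 1, 3, 9, 17, 29, 13, 7, 23, 2, 6, 25, 26, 12, 11, 30, 4, 14, 10]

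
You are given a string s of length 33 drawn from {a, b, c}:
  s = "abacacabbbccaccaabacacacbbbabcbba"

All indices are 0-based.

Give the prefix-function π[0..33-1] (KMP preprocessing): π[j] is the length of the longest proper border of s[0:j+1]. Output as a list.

π[0] = 0
j=1 s[j]='b': π[1]=0 (border '')
j=2 s[j]='a': π[2]=1 (border 'a')
j=3 s[j]='c': k: 1→0; π[3]=0 (border '')
j=4 s[j]='a': π[4]=1 (border 'a')
j=5 s[j]='c': k: 1→0; π[5]=0 (border '')
j=6 s[j]='a': π[6]=1 (border 'a')
j=7 s[j]='b': π[7]=2 (border 'ab')
j=8 s[j]='b': k: 2→0; π[8]=0 (border '')
j=9 s[j]='b': π[9]=0 (border '')
j=10 s[j]='c': π[10]=0 (border '')
j=11 s[j]='c': π[11]=0 (border '')
j=12 s[j]='a': π[12]=1 (border 'a')
j=13 s[j]='c': k: 1→0; π[13]=0 (border '')
j=14 s[j]='c': π[14]=0 (border '')
j=15 s[j]='a': π[15]=1 (border 'a')
j=16 s[j]='a': k: 1→0; π[16]=1 (border 'a')
j=17 s[j]='b': π[17]=2 (border 'ab')
j=18 s[j]='a': π[18]=3 (border 'aba')
j=19 s[j]='c': π[19]=4 (border 'abac')
j=20 s[j]='a': π[20]=5 (border 'abaca')
j=21 s[j]='c': π[21]=6 (border 'abacac')
j=22 s[j]='a': π[22]=7 (border 'abacaca')
j=23 s[j]='c': k: 7→1→0; π[23]=0 (border '')
j=24 s[j]='b': π[24]=0 (border '')
j=25 s[j]='b': π[25]=0 (border '')
j=26 s[j]='b': π[26]=0 (border '')
j=27 s[j]='a': π[27]=1 (border 'a')
j=28 s[j]='b': π[28]=2 (border 'ab')
j=29 s[j]='c': k: 2→0; π[29]=0 (border '')
j=30 s[j]='b': π[30]=0 (border '')
j=31 s[j]='b': π[31]=0 (border '')
j=32 s[j]='a': π[32]=1 (border 'a')

[0, 0, 1, 0, 1, 0, 1, 2, 0, 0, 0, 0, 1, 0, 0, 1, 1, 2, 3, 4, 5, 6, 7, 0, 0, 0, 0, 1, 2, 0, 0, 0, 1]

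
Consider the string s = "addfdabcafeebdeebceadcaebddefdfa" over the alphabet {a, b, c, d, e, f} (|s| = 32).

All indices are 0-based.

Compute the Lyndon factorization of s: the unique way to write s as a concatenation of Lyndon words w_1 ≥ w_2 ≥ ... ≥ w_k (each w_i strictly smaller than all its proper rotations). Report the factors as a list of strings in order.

emit factor 1: 'addfd' (i=0, period=5)
emit factor 2: 'abcafeebdeebceadcaebddefdf' (i=5, period=26)
emit factor 3: 'a' (i=31, period=1)

["addfd", "abcafeebdeebceadcaebddefdf", "a"]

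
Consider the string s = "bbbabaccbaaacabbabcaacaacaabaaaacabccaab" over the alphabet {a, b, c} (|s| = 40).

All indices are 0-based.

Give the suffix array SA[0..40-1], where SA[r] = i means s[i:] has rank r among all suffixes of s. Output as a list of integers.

[28, 9, 29, 37, 25, 22, 19, 10, 30, 38, 26, 3, 13, 16, 33, 23, 20, 11, 31, 5, 39, 27, 8, 2, 15, 4, 1, 14, 0, 17, 34, 36, 24, 21, 18, 12, 32, 7, 35, 6]

sorted suffixes:
  #0 SA[0]=28  'aaaacabccaab'
  #1 SA[1]=9  'aaacabbabcaacaacaabaaaacabccaab'
  #2 SA[2]=29  'aaacabccaab'
  #3 SA[3]=37  'aab'
  #4 SA[4]=25  'aabaaaacabccaab'
  #5 SA[5]=22  'aacaabaaaacabccaab'
  #6 SA[6]=19  'aacaacaabaaaacabccaab'
  #7 SA[7]=10  'aacabbabcaacaacaabaaaacabccaab'
  #8 SA[8]=30  'aacabccaab'
  #9 SA[9]=38  'ab'
  #10 SA[10]=26  'abaaaacabccaab'
  #11 SA[11]=3  'abaccbaaacabbabcaacaacaabaaaacabccaab'
  #12 SA[12]=13  'abbabcaacaacaabaaaacabccaab'
  #13 SA[13]=16  'abcaacaacaabaaaacabccaab'
  #14 SA[14]=33  'abccaab'
  #15 SA[15]=23  'acaabaaaacabccaab'
  #16 SA[16]=20  'acaacaabaaaacabccaab'
  #17 SA[17]=11  'acabbabcaacaacaabaaaacabccaab'
  #18 SA[18]=31  'acabccaab'
  #19 SA[19]=5  'accbaaacabbabcaacaacaabaaaacabccaab'
  #20 SA[20]=39  'b'
  #21 SA[21]=27  'baaaacabccaab'
  #22 SA[22]=8  'baaacabbabcaacaacaabaaaacabccaab'
  #23 SA[23]=2  'babaccbaaacabbabcaacaacaabaaaacabccaab'
  #24 SA[24]=15  'babcaacaacaabaaaacabccaab'
  #25 SA[25]=4  'baccbaaacabbabcaacaacaabaaaacabccaab'
  #26 SA[26]=1  'bbabaccbaaacabbabcaacaacaabaaaacabccaab'
  #27 SA[27]=14  'bbabcaacaacaabaaaacabccaab'
  #28 SA[28]=0  'bbbabaccbaaacabbabcaacaacaabaaaacabccaab'
  #29 SA[29]=17  'bcaacaacaabaaaacabccaab'
  #30 SA[30]=34  'bccaab'
  #31 SA[31]=36  'caab'
  #32 SA[32]=24  'caabaaaacabccaab'
  #33 SA[33]=21  'caacaabaaaacabccaab'
  #34 SA[34]=18  'caacaacaabaaaacabccaab'
  #35 SA[35]=12  'cabbabcaacaacaabaaaacabccaab'
  #36 SA[36]=32  'cabccaab'
  #37 SA[37]=7  'cbaaacabbabcaacaacaabaaaacabccaab'
  #38 SA[38]=35  'ccaab'
  #39 SA[39]=6  'ccbaaacabbabcaacaacaabaaaacabccaab'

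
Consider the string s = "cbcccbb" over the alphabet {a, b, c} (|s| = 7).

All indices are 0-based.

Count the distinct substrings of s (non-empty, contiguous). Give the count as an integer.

rank→(start, suffix):
  0 → (6, 'b')
  1 → (5, 'bb')
  2 → (1, 'bcccbb')
  3 → (4, 'cbb')
  4 → (0, 'cbcccbb')
  5 → (3, 'ccbb')
  6 → (2, 'cccbb')

SA = [6, 5, 1, 4, 0, 3, 2]
i: (SA[i-1],SA[i]) lcp shared
  1: (6,5) 1 'b'
  2: (5,1) 1 'b'
  3: (1,4) 0 ''
  4: (4,0) 2 'cb'
  5: (0,3) 1 'c'
  6: (3,2) 2 'cc'

n(n+1)/2 = 7·8/2 = 28
Σ LCP = 0 + 1 + 1 + 0 + 2 + 1 + 2 = 7
distinct = 28 − 7 = 21

21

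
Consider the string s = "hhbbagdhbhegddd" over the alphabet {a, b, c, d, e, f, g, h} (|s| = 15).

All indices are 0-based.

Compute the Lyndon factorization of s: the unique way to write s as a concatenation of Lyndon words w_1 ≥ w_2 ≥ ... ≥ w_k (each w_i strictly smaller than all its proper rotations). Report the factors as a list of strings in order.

emit factor 1: 'h' (i=0, period=1)
emit factor 2: 'h' (i=1, period=1)
emit factor 3: 'b' (i=2, period=1)
emit factor 4: 'b' (i=3, period=1)
emit factor 5: 'agdhbhegddd' (i=4, period=11)

["h", "h", "b", "b", "agdhbhegddd"]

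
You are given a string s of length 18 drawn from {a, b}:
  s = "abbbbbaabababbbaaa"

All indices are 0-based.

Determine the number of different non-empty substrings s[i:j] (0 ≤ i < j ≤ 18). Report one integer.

128

rank | idx | suffix
   0 |  17 | a
   1 |  16 | aa
   2 |  15 | aaa
   3 |   6 | aabababbbaaa
   4 |   7 | abababbbaaa
   5 |   9 | ababbbaaa
   6 |  11 | abbbaaa
   7 |   0 | abbbbbaabababbbaaa
   8 |  14 | baaa
   9 |   5 | baabababbbaaa
  10 |   8 | bababbbaaa
  11 |  10 | babbbaaa
  12 |  13 | bbaaa
  13 |   4 | bbaabababbbaaa
  14 |  12 | bbbaaa
  15 |   3 | bbbaabababbbaaa
  16 |   2 | bbbbaabababbbaaa
  17 |   1 | bbbbbaabababbbaaa

SA = [17, 16, 15, 6, 7, 9, 11, 0, 14, 5, 8, 10, 13, 4, 12, 3, 2, 1]
rank  pair      lcp
   1  s[17:],s[16:]  1  'a'
   2  s[16:],s[15:]  2  'aa'
   3  s[15:],s[6:]  2  'aa'
   4  s[6:],s[7:]  1  'a'
   5  s[7:],s[9:]  4  'abab'
   6  s[9:],s[11:]  2  'ab'
   7  s[11:],s[0:]  4  'abbb'
   8  s[0:],s[14:]  0  ''
   9  s[14:],s[5:]  3  'baa'
  10  s[5:],s[8:]  2  'ba'
  11  s[8:],s[10:]  3  'bab'
  12  s[10:],s[13:]  1  'b'
  13  s[13:],s[4:]  4  'bbaa'
  14  s[4:],s[12:]  2  'bb'
  15  s[12:],s[3:]  5  'bbbaa'
  16  s[3:],s[2:]  3  'bbb'
  17  s[2:],s[1:]  4  'bbbb'

n(n+1)/2 = 18·19/2 = 171
Σ LCP = 0 + 1 + 2 + 2 + 1 + 4 + 2 + 4 + 0 + 3 + 2 + 3 + 1 + 4 + 2 + 5 + 3 + 4 = 43
distinct = 171 − 43 = 128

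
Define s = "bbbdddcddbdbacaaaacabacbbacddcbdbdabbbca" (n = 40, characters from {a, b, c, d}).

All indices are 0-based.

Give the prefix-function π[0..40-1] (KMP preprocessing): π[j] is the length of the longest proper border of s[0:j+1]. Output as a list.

π[0] = 0
j=1 s[j]='b': π[1]=1 (border 'b')
j=2 s[j]='b': π[2]=2 (border 'bb')
j=3 s[j]='d': k: 2→1→0; π[3]=0 (border '')
j=4 s[j]='d': π[4]=0 (border '')
j=5 s[j]='d': π[5]=0 (border '')
j=6 s[j]='c': π[6]=0 (border '')
j=7 s[j]='d': π[7]=0 (border '')
j=8 s[j]='d': π[8]=0 (border '')
j=9 s[j]='b': π[9]=1 (border 'b')
j=10 s[j]='d': k: 1→0; π[10]=0 (border '')
j=11 s[j]='b': π[11]=1 (border 'b')
j=12 s[j]='a': k: 1→0; π[12]=0 (border '')
j=13 s[j]='c': π[13]=0 (border '')
j=14 s[j]='a': π[14]=0 (border '')
j=15 s[j]='a': π[15]=0 (border '')
j=16 s[j]='a': π[16]=0 (border '')
j=17 s[j]='a': π[17]=0 (border '')
j=18 s[j]='c': π[18]=0 (border '')
j=19 s[j]='a': π[19]=0 (border '')
j=20 s[j]='b': π[20]=1 (border 'b')
j=21 s[j]='a': k: 1→0; π[21]=0 (border '')
j=22 s[j]='c': π[22]=0 (border '')
j=23 s[j]='b': π[23]=1 (border 'b')
j=24 s[j]='b': π[24]=2 (border 'bb')
j=25 s[j]='a': k: 2→1→0; π[25]=0 (border '')
j=26 s[j]='c': π[26]=0 (border '')
j=27 s[j]='d': π[27]=0 (border '')
j=28 s[j]='d': π[28]=0 (border '')
j=29 s[j]='c': π[29]=0 (border '')
j=30 s[j]='b': π[30]=1 (border 'b')
j=31 s[j]='d': k: 1→0; π[31]=0 (border '')
j=32 s[j]='b': π[32]=1 (border 'b')
j=33 s[j]='d': k: 1→0; π[33]=0 (border '')
j=34 s[j]='a': π[34]=0 (border '')
j=35 s[j]='b': π[35]=1 (border 'b')
j=36 s[j]='b': π[36]=2 (border 'bb')
j=37 s[j]='b': π[37]=3 (border 'bbb')
j=38 s[j]='c': k: 3→2→1→0; π[38]=0 (border '')
j=39 s[j]='a': π[39]=0 (border '')

[0, 1, 2, 0, 0, 0, 0, 0, 0, 1, 0, 1, 0, 0, 0, 0, 0, 0, 0, 0, 1, 0, 0, 1, 2, 0, 0, 0, 0, 0, 1, 0, 1, 0, 0, 1, 2, 3, 0, 0]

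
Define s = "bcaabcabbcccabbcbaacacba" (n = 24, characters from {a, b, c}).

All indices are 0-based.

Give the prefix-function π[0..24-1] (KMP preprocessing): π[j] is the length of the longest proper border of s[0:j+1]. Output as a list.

π[0] = 0
j=1 s[j]='c': π[1]=0 (border '')
j=2 s[j]='a': π[2]=0 (border '')
j=3 s[j]='a': π[3]=0 (border '')
j=4 s[j]='b': π[4]=1 (border 'b')
j=5 s[j]='c': π[5]=2 (border 'bc')
j=6 s[j]='a': π[6]=3 (border 'bca')
j=7 s[j]='b': k: 3→0; π[7]=1 (border 'b')
j=8 s[j]='b': k: 1→0; π[8]=1 (border 'b')
j=9 s[j]='c': π[9]=2 (border 'bc')
j=10 s[j]='c': k: 2→0; π[10]=0 (border '')
j=11 s[j]='c': π[11]=0 (border '')
j=12 s[j]='a': π[12]=0 (border '')
j=13 s[j]='b': π[13]=1 (border 'b')
j=14 s[j]='b': k: 1→0; π[14]=1 (border 'b')
j=15 s[j]='c': π[15]=2 (border 'bc')
j=16 s[j]='b': k: 2→0; π[16]=1 (border 'b')
j=17 s[j]='a': k: 1→0; π[17]=0 (border '')
j=18 s[j]='a': π[18]=0 (border '')
j=19 s[j]='c': π[19]=0 (border '')
j=20 s[j]='a': π[20]=0 (border '')
j=21 s[j]='c': π[21]=0 (border '')
j=22 s[j]='b': π[22]=1 (border 'b')
j=23 s[j]='a': k: 1→0; π[23]=0 (border '')

[0, 0, 0, 0, 1, 2, 3, 1, 1, 2, 0, 0, 0, 1, 1, 2, 1, 0, 0, 0, 0, 0, 1, 0]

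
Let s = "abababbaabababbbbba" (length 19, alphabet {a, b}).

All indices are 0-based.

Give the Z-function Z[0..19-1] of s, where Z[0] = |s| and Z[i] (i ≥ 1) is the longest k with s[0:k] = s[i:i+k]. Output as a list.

Z[0]=19
i=1: outside box; Z[1]=0
i=2: outside box; Z[2]=4 grow→box=[2,6)
i=3: min(r-i=3, Z[1]=0)=0; Z[3]=0
i=4: min(r-i=2, Z[2]=4)=2; Z[4]=2
i=5: min(r-i=1, Z[3]=0)=0; Z[5]=0
i=6: outside box; Z[6]=0
i=7: outside box; Z[7]=1 grow→box=[7,8)
i=8: outside box; Z[8]=7 grow→box=[8,15)
i=9: min(r-i=6, Z[1]=0)=0; Z[9]=0
i=10: min(r-i=5, Z[2]=4)=4; Z[10]=4
i=11: min(r-i=4, Z[3]=0)=0; Z[11]=0
i=12: min(r-i=3, Z[4]=2)=2; Z[12]=2
i=13: min(r-i=2, Z[5]=0)=0; Z[13]=0
i=14: min(r-i=1, Z[6]=0)=0; Z[14]=0
i=15: outside box; Z[15]=0
i=16: outside box; Z[16]=0
i=17: outside box; Z[17]=0
i=18: outside box; Z[18]=1 grow→box=[18,19)

[19, 0, 4, 0, 2, 0, 0, 1, 7, 0, 4, 0, 2, 0, 0, 0, 0, 0, 1]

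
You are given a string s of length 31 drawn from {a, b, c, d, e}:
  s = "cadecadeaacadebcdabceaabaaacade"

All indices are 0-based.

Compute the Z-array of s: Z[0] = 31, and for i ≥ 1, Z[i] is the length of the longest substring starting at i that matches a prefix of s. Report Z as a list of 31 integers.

Z[0]=31
i=1: fresh scan; Z[1]=0
i=2: fresh scan; Z[2]=0
i=3: fresh scan; Z[3]=0
i=4: fresh scan; Z[4]=4 extend→box=[4,8)
i=5: min(r-i=3, Z[1]=0)=0; Z[5]=0
i=6: min(r-i=2, Z[2]=0)=0; Z[6]=0
i=7: min(r-i=1, Z[3]=0)=0; Z[7]=0
i=8: fresh scan; Z[8]=0
i=9: fresh scan; Z[9]=0
i=10: fresh scan; Z[10]=4 extend→box=[10,14)
i=11: min(r-i=3, Z[1]=0)=0; Z[11]=0
i=12: min(r-i=2, Z[2]=0)=0; Z[12]=0
i=13: min(r-i=1, Z[3]=0)=0; Z[13]=0
i=14: fresh scan; Z[14]=0
i=15: fresh scan; Z[15]=1 extend→box=[15,16)
i=16: fresh scan; Z[16]=0
i=17: fresh scan; Z[17]=0
i=18: fresh scan; Z[18]=0
i=19: fresh scan; Z[19]=1 extend→box=[19,20)
i=20: fresh scan; Z[20]=0
i=21: fresh scan; Z[21]=0
i=22: fresh scan; Z[22]=0
i=23: fresh scan; Z[23]=0
i=24: fresh scan; Z[24]=0
i=25: fresh scan; Z[25]=0
i=26: fresh scan; Z[26]=0
i=27: fresh scan; Z[27]=4 extend→box=[27,31)
i=28: min(r-i=3, Z[1]=0)=0; Z[28]=0
i=29: min(r-i=2, Z[2]=0)=0; Z[29]=0
i=30: min(r-i=1, Z[3]=0)=0; Z[30]=0

[31, 0, 0, 0, 4, 0, 0, 0, 0, 0, 4, 0, 0, 0, 0, 1, 0, 0, 0, 1, 0, 0, 0, 0, 0, 0, 0, 4, 0, 0, 0]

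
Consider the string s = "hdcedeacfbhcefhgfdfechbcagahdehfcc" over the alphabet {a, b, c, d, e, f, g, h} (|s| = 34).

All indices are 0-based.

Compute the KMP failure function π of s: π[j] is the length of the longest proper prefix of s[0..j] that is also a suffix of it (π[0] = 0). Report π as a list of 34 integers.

π[0] = 0
j=1 s[j]='d': π[1]=0 (border '')
j=2 s[j]='c': π[2]=0 (border '')
j=3 s[j]='e': π[3]=0 (border '')
j=4 s[j]='d': π[4]=0 (border '')
j=5 s[j]='e': π[5]=0 (border '')
j=6 s[j]='a': π[6]=0 (border '')
j=7 s[j]='c': π[7]=0 (border '')
j=8 s[j]='f': π[8]=0 (border '')
j=9 s[j]='b': π[9]=0 (border '')
j=10 s[j]='h': π[10]=1 (border 'h')
j=11 s[j]='c': k: 1→0; π[11]=0 (border '')
j=12 s[j]='e': π[12]=0 (border '')
j=13 s[j]='f': π[13]=0 (border '')
j=14 s[j]='h': π[14]=1 (border 'h')
j=15 s[j]='g': k: 1→0; π[15]=0 (border '')
j=16 s[j]='f': π[16]=0 (border '')
j=17 s[j]='d': π[17]=0 (border '')
j=18 s[j]='f': π[18]=0 (border '')
j=19 s[j]='e': π[19]=0 (border '')
j=20 s[j]='c': π[20]=0 (border '')
j=21 s[j]='h': π[21]=1 (border 'h')
j=22 s[j]='b': k: 1→0; π[22]=0 (border '')
j=23 s[j]='c': π[23]=0 (border '')
j=24 s[j]='a': π[24]=0 (border '')
j=25 s[j]='g': π[25]=0 (border '')
j=26 s[j]='a': π[26]=0 (border '')
j=27 s[j]='h': π[27]=1 (border 'h')
j=28 s[j]='d': π[28]=2 (border 'hd')
j=29 s[j]='e': k: 2→0; π[29]=0 (border '')
j=30 s[j]='h': π[30]=1 (border 'h')
j=31 s[j]='f': k: 1→0; π[31]=0 (border '')
j=32 s[j]='c': π[32]=0 (border '')
j=33 s[j]='c': π[33]=0 (border '')

[0, 0, 0, 0, 0, 0, 0, 0, 0, 0, 1, 0, 0, 0, 1, 0, 0, 0, 0, 0, 0, 1, 0, 0, 0, 0, 0, 1, 2, 0, 1, 0, 0, 0]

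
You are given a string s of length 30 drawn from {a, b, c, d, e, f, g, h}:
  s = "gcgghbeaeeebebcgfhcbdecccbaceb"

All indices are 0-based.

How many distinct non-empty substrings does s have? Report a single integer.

436

rank | idx | suffix
   0 |  26 | aceb
   1 |   7 | aeeebebcgfhcbdecccbaceb
   2 |  29 | b
   3 |  25 | baceb
   4 |  13 | bcgfhcbdecccbaceb
   5 |  19 | bdecccbaceb
   6 |   5 | beaeeebebcgfhcbdecccbaceb
   7 |  11 | bebcgfhcbdecccbaceb
   8 |  24 | cbaceb
   9 |  18 | cbdecccbaceb
  10 |  23 | ccbaceb
  11 |  22 | cccbaceb
  12 |  27 | ceb
  13 |  14 | cgfhcbdecccbaceb
  14 |   1 | cgghbeaeeebebcgfhcbdecccbaceb
  15 |  20 | decccbaceb
  16 |   6 | eaeeebebcgfhcbdecccbaceb
  17 |  28 | eb
  18 |  12 | ebcgfhcbdecccbaceb
  19 |  10 | ebebcgfhcbdecccbaceb
  20 |  21 | ecccbaceb
  21 |   9 | eebebcgfhcbdecccbaceb
  22 |   8 | eeebebcgfhcbdecccbaceb
  23 |  16 | fhcbdecccbaceb
  24 |   0 | gcgghbeaeeebebcgfhcbdecccbaceb
  25 |  15 | gfhcbdecccbaceb
  26 |   2 | gghbeaeeebebcgfhcbdecccbaceb
  27 |   3 | ghbeaeeebebcgfhcbdecccbaceb
  28 |   4 | hbeaeeebebcgfhcbdecccbaceb
  29 |  17 | hcbdecccbaceb

SA = [26, 7, 29, 25, 13, 19, 5, 11, 24, 18, 23, 22, 27, 14, 1, 20, 6, 28, 12, 10, 21, 9, 8, 16, 0, 15, 2, 3, 4, 17]
i: (SA[i-1],SA[i]) lcp shared
  1: (26,7) 1 'a'
  2: (7,29) 0 ''
  3: (29,25) 1 'b'
  4: (25,13) 1 'b'
  5: (13,19) 1 'b'
  6: (19,5) 1 'b'
  7: (5,11) 2 'be'
  8: (11,24) 0 ''
  9: (24,18) 2 'cb'
  10: (18,23) 1 'c'
  11: (23,22) 2 'cc'
  12: (22,27) 1 'c'
  13: (27,14) 1 'c'
  14: (14,1) 2 'cg'
  15: (1,20) 0 ''
  16: (20,6) 0 ''
  17: (6,28) 1 'e'
  18: (28,12) 2 'eb'
  19: (12,10) 2 'eb'
  20: (10,21) 1 'e'
  21: (21,9) 1 'e'
  22: (9,8) 2 'ee'
  23: (8,16) 0 ''
  24: (16,0) 0 ''
  25: (0,15) 1 'g'
  26: (15,2) 1 'g'
  27: (2,3) 1 'g'
  28: (3,4) 0 ''
  29: (4,17) 1 'h'

n(n+1)/2 = 30·31/2 = 465
Σ LCP = 0 + 1 + 0 + 1 + 1 + 1 + 1 + 2 + 0 + 2 + 1 + 2 + 1 + 1 + 2 + 0 + 0 + 1 + 2 + 2 + 1 + 1 + 2 + 0 + 0 + 1 + 1 + 1 + 0 + 1 = 29
distinct = 465 − 29 = 436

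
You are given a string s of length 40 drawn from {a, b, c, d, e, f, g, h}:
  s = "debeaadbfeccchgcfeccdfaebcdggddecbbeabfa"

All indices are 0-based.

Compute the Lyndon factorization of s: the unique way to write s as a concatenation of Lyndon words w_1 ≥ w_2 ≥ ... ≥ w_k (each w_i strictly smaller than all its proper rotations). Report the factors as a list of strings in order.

emit factor 1: 'de' (i=0, period=2)
emit factor 2: 'be' (i=2, period=2)
emit factor 3: 'aadbfeccchgcfeccdfaebcdggddecbbeabf' (i=4, period=35)
emit factor 4: 'a' (i=39, period=1)

["de", "be", "aadbfeccchgcfeccdfaebcdggddecbbeabf", "a"]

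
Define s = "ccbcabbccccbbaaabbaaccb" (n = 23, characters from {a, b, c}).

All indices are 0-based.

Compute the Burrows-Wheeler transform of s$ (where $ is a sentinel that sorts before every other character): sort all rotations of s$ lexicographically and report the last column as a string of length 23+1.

rank  rotation                  last
    0  $ccbcabbccccbbaaabbaaccb  b
    1  aaabbaaccb$ccbcabbccccbb  b
    2  aabbaaccb$ccbcabbccccbba  a
    3  aaccb$ccbcabbccccbbaaabb  b
    4  abbaaccb$ccbcabbccccbbaa  a
    5  abbccccbbaaabbaaccb$ccbc  c
    6  accb$ccbcabbccccbbaaabba  a
    7  b$ccbcabbccccbbaaabbaacc  c
    8  baaabbaaccb$ccbcabbccccb  b
    9  baaccb$ccbcabbccccbbaaab  b
   10  bbaaabbaaccb$ccbcabbcccc  c
   11  bbaaccb$ccbcabbccccbbaaa  a
   12  bbccccbbaaabbaaccb$ccbca  a
   13  bcabbccccbbaaabbaaccb$cc  c
   14  bccccbbaaabbaaccb$ccbcab  b
   15  cabbccccbbaaabbaaccb$ccb  b
   16  cb$ccbcabbccccbbaaabbaac  c
   17  cbbaaabbaaccb$ccbcabbccc  c
   18  cbcabbccccbbaaabbaaccb$c  c
   19  ccb$ccbcabbccccbbaaabbaa  a
   20  ccbbaaabbaaccb$ccbcabbcc  c
   21  ccbcabbccccbbaaabbaaccb$  $
   22  cccbbaaabbaaccb$ccbcabbc  c
   23  ccccbbaaabbaaccb$ccbcabb  b

bbabacacbbcaacbbcccac$cb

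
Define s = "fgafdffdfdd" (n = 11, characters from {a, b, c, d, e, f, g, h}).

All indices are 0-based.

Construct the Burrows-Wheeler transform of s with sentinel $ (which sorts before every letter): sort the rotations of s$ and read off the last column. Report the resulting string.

dgdfffdfad$f

rank  rotation      last
    0  $fgafdffdfdd  d
    1  afdffdfdd$fg  g
    2  d$fgafdffdfd  d
    3  dd$fgafdffdf  f
    4  dfdd$fgafdff  f
    5  dffdfdd$fgaf  f
    6  fdd$fgafdffd  d
    7  fdfdd$fgafdf  f
    8  fdffdfdd$fga  a
    9  ffdfdd$fgafd  d
   10  fgafdffdfdd$  $
   11  gafdffdfdd$f  f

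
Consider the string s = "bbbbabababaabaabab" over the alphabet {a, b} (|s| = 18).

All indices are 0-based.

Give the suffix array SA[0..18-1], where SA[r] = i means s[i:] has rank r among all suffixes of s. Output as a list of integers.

[10, 13, 16, 8, 11, 14, 6, 4, 17, 9, 12, 15, 7, 5, 3, 2, 1, 0]

rank | idx | suffix
   0 |  10 | aabaabab
   1 |  13 | aabab
   2 |  16 | ab
   3 |   8 | abaabaabab
   4 |  11 | abaabab
   5 |  14 | abab
   6 |   6 | ababaabaabab
   7 |   4 | abababaabaabab
   8 |  17 | b
   9 |   9 | baabaabab
  10 |  12 | baabab
  11 |  15 | bab
  12 |   7 | babaabaabab
  13 |   5 | bababaabaabab
  14 |   3 | babababaabaabab
  15 |   2 | bbabababaabaabab
  16 |   1 | bbbabababaabaabab
  17 |   0 | bbbbabababaabaabab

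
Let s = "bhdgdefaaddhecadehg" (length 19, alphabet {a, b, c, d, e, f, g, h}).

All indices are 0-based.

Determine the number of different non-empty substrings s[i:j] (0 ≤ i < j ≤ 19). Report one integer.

rank→(start, suffix):
  0 → (7, 'aaddhecadehg')
  1 → (8, 'addhecadehg')
  2 → (14, 'adehg')
  3 → (0, 'bhdgdefaaddhecadehg')
  4 → (13, 'cadehg')
  5 → (9, 'ddhecadehg')
  6 → (4, 'defaaddhecadehg')
  7 → (15, 'dehg')
  8 → (2, 'dgdefaaddhecadehg')
  9 → (10, 'dhecadehg')
  10 → (12, 'ecadehg')
  11 → (5, 'efaaddhecadehg')
  12 → (16, 'ehg')
  13 → (6, 'faaddhecadehg')
  14 → (18, 'g')
  15 → (3, 'gdefaaddhecadehg')
  16 → (1, 'hdgdefaaddhecadehg')
  17 → (11, 'hecadehg')
  18 → (17, 'hg')

SA = [7, 8, 14, 0, 13, 9, 4, 15, 2, 10, 12, 5, 16, 6, 18, 3, 1, 11, 17]
[i] adj suffixes → lcp
  [1] 7/8 → 1 ('a')
  [2] 8/14 → 2 ('ad')
  [3] 14/0 → 0 ('')
  [4] 0/13 → 0 ('')
  [5] 13/9 → 0 ('')
  [6] 9/4 → 1 ('d')
  [7] 4/15 → 2 ('de')
  [8] 15/2 → 1 ('d')
  [9] 2/10 → 1 ('d')
  [10] 10/12 → 0 ('')
  [11] 12/5 → 1 ('e')
  [12] 5/16 → 1 ('e')
  [13] 16/6 → 0 ('')
  [14] 6/18 → 0 ('')
  [15] 18/3 → 1 ('g')
  [16] 3/1 → 0 ('')
  [17] 1/11 → 1 ('h')
  [18] 11/17 → 1 ('h')

n(n+1)/2 = 19·20/2 = 190
Σ LCP = 0 + 1 + 2 + 0 + 0 + 0 + 1 + 2 + 1 + 1 + 0 + 1 + 1 + 0 + 0 + 1 + 0 + 1 + 1 = 13
distinct = 190 − 13 = 177

177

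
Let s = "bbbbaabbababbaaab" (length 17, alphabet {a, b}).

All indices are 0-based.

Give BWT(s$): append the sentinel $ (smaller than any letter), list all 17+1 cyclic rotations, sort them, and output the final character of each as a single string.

bbababbaabbbaabab$

rank  rotation            last
    0  $bbbbaabbababbaaab  b
    1  aaab$bbbbaabbababb  b
    2  aab$bbbbaabbababba  a
    3  aabbababbaaab$bbbb  b
    4  ab$bbbbaabbababbaa  a
    5  ababbaaab$bbbbaabb  b
    6  abbaaab$bbbbaabbab  b
    7  abbababbaaab$bbbba  a
    8  b$bbbbaabbababbaaa  a
    9  baaab$bbbbaabbabab  b
   10  baabbababbaaab$bbb  b
   11  bababbaaab$bbbbaab  b
   12  babbaaab$bbbbaabba  a
   13  bbaaab$bbbbaabbaba  a
   14  bbaabbababbaaab$bb  b
   15  bbababbaaab$bbbbaa  a
   16  bbbaabbababbaaab$b  b
   17  bbbbaabbababbaaab$  $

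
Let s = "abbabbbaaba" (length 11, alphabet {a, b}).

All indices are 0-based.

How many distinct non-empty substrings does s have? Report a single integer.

49

sorted suffixes:
  #0 SA[0]=10  'a'
  #1 SA[1]=7  'aaba'
  #2 SA[2]=8  'aba'
  #3 SA[3]=0  'abbabbbaaba'
  #4 SA[4]=3  'abbbaaba'
  #5 SA[5]=9  'ba'
  #6 SA[6]=6  'baaba'
  #7 SA[7]=2  'babbbaaba'
  #8 SA[8]=5  'bbaaba'
  #9 SA[9]=1  'bbabbbaaba'
  #10 SA[10]=4  'bbbaaba'

SA = [10, 7, 8, 0, 3, 9, 6, 2, 5, 1, 4]
i: (SA[i-1],SA[i]) lcp shared
  1: (10,7) 1 'a'
  2: (7,8) 1 'a'
  3: (8,0) 2 'ab'
  4: (0,3) 3 'abb'
  5: (3,9) 0 ''
  6: (9,6) 2 'ba'
  7: (6,2) 2 'ba'
  8: (2,5) 1 'b'
  9: (5,1) 3 'bba'
  10: (1,4) 2 'bb'

n(n+1)/2 = 11·12/2 = 66
Σ LCP = 0 + 1 + 1 + 2 + 3 + 0 + 2 + 2 + 1 + 3 + 2 = 17
distinct = 66 − 17 = 49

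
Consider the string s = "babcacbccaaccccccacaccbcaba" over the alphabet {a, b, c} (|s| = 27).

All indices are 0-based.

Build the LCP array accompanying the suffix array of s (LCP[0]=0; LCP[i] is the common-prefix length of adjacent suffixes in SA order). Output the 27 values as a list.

[0, 1, 1, 2, 1, 2, 2, 3, 0, 2, 1, 3, 2, 0, 2, 2, 3, 3, 1, 3, 1, 3, 2, 2, 3, 4, 5]

rank→(start, suffix):
  0 → (26, 'a')
  1 → (9, 'aaccccccacaccbcaba')
  2 → (24, 'aba')
  3 → (1, 'abcacbccaaccccccacaccbcaba')
  4 → (17, 'acaccbcaba')
  5 → (4, 'acbccaaccccccacaccbcaba')
  6 → (19, 'accbcaba')
  7 → (10, 'accccccacaccbcaba')
  8 → (25, 'ba')
  9 → (0, 'babcacbccaaccccccacaccbcaba')
  10 → (22, 'bcaba')
  11 → (2, 'bcacbccaaccccccacaccbcaba')
  12 → (6, 'bccaaccccccacaccbcaba')
  13 → (8, 'caaccccccacaccbcaba')
  14 → (23, 'caba')
  15 → (16, 'cacaccbcaba')
  16 → (3, 'cacbccaaccccccacaccbcaba')
  17 → (18, 'caccbcaba')
  18 → (21, 'cbcaba')
  19 → (5, 'cbccaaccccccacaccbcaba')
  20 → (7, 'ccaaccccccacaccbcaba')
  21 → (15, 'ccacaccbcaba')
  22 → (20, 'ccbcaba')
  23 → (14, 'cccacaccbcaba')
  24 → (13, 'ccccacaccbcaba')
  25 → (12, 'cccccacaccbcaba')
  26 → (11, 'ccccccacaccbcaba')

SA = [26, 9, 24, 1, 17, 4, 19, 10, 25, 0, 22, 2, 6, 8, 23, 16, 3, 18, 21, 5, 7, 15, 20, 14, 13, 12, 11]
i: (SA[i-1],SA[i]) lcp shared
  1: (26,9) 1 'a'
  2: (9,24) 1 'a'
  3: (24,1) 2 'ab'
  4: (1,17) 1 'a'
  5: (17,4) 2 'ac'
  6: (4,19) 2 'ac'
  7: (19,10) 3 'acc'
  8: (10,25) 0 ''
  9: (25,0) 2 'ba'
  10: (0,22) 1 'b'
  11: (22,2) 3 'bca'
  12: (2,6) 2 'bc'
  13: (6,8) 0 ''
  14: (8,23) 2 'ca'
  15: (23,16) 2 'ca'
  16: (16,3) 3 'cac'
  17: (3,18) 3 'cac'
  18: (18,21) 1 'c'
  19: (21,5) 3 'cbc'
  20: (5,7) 1 'c'
  21: (7,15) 3 'cca'
  22: (15,20) 2 'cc'
  23: (20,14) 2 'cc'
  24: (14,13) 3 'ccc'
  25: (13,12) 4 'cccc'
  26: (12,11) 5 'ccccc'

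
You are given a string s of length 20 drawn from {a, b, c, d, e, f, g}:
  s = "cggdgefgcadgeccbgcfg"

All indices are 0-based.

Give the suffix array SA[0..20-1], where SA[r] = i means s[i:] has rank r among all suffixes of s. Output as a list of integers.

rank→(start, suffix):
  0 → (9, 'adgeccbgcfg')
  1 → (15, 'bgcfg')
  2 → (8, 'cadgeccbgcfg')
  3 → (14, 'cbgcfg')
  4 → (13, 'ccbgcfg')
  5 → (17, 'cfg')
  6 → (0, 'cggdgefgcadgeccbgcfg')
  7 → (10, 'dgeccbgcfg')
  8 → (3, 'dgefgcadgeccbgcfg')
  9 → (12, 'eccbgcfg')
  10 → (5, 'efgcadgeccbgcfg')
  11 → (18, 'fg')
  12 → (6, 'fgcadgeccbgcfg')
  13 → (19, 'g')
  14 → (7, 'gcadgeccbgcfg')
  15 → (16, 'gcfg')
  16 → (2, 'gdgefgcadgeccbgcfg')
  17 → (11, 'geccbgcfg')
  18 → (4, 'gefgcadgeccbgcfg')
  19 → (1, 'ggdgefgcadgeccbgcfg')

[9, 15, 8, 14, 13, 17, 0, 10, 3, 12, 5, 18, 6, 19, 7, 16, 2, 11, 4, 1]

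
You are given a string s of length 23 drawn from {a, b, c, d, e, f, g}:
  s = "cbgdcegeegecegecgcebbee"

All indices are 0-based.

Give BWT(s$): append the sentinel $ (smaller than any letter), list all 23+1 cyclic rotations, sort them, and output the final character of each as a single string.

eebc$gedegecggbgecccbeee

rank  rotation                  last
    0  $cbgdcegeegecegecgcebbee  e
    1  bbee$cbgdcegeegecegecgce  e
    2  bee$cbgdcegeegecegecgceb  b
    3  bgdcegeegecegecgcebbee$c  c
    4  cbgdcegeegecegecgcebbee$  $
    5  cebbee$cbgdcegeegecegecg  g
    6  cegecgcebbee$cbgdcegeege  e
    7  cegeegecegecgcebbee$cbgd  d
    8  cgcebbee$cbgdcegeegecege  e
    9  dcegeegecegecgcebbee$cbg  g
   10  e$cbgdcegeegecegecgcebbe  e
   11  ebbee$cbgdcegeegecegecgc  c
   12  ecegecgcebbee$cbgdcegeeg  g
   13  ecgcebbee$cbgdcegeegeceg  g
   14  ee$cbgdcegeegecegecgcebb  b
   15  eegecegecgcebbee$cbgdceg  g
   16  egecegecgcebbee$cbgdcege  e
   17  egecgcebbee$cbgdcegeegec  c
   18  egeegecegecgcebbee$cbgdc  c
   19  gcebbee$cbgdcegeegecegec  c
   20  gdcegeegecegecgcebbee$cb  b
   21  gecegecgcebbee$cbgdcegee  e
   22  gecgcebbee$cbgdcegeegece  e
   23  geegecegecgcebbee$cbgdce  e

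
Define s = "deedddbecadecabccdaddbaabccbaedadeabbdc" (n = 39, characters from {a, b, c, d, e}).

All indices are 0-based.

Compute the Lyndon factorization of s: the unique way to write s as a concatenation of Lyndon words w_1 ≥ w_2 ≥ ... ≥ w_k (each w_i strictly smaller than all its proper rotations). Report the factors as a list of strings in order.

emit factor 1: 'dee' (i=0, period=3)
emit factor 2: 'd' (i=3, period=1)
emit factor 3: 'd' (i=4, period=1)
emit factor 4: 'd' (i=5, period=1)
emit factor 5: 'bec' (i=6, period=3)
emit factor 6: 'adec' (i=9, period=4)
emit factor 7: 'abccdaddb' (i=13, period=9)
emit factor 8: 'aabccbaedadeabbdc' (i=22, period=17)

["dee", "d", "d", "d", "bec", "adec", "abccdaddb", "aabccbaedadeabbdc"]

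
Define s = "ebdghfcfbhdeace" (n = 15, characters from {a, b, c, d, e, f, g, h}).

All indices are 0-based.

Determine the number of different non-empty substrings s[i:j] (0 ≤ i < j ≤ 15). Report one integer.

rank→(start, suffix):
  0 → (12, 'ace')
  1 → (1, 'bdghfcfbhdeace')
  2 → (8, 'bhdeace')
  3 → (13, 'ce')
  4 → (6, 'cfbhdeace')
  5 → (10, 'deace')
  6 → (2, 'dghfcfbhdeace')
  7 → (14, 'e')
  8 → (11, 'eace')
  9 → (0, 'ebdghfcfbhdeace')
  10 → (7, 'fbhdeace')
  11 → (5, 'fcfbhdeace')
  12 → (3, 'ghfcfbhdeace')
  13 → (9, 'hdeace')
  14 → (4, 'hfcfbhdeace')

SA = [12, 1, 8, 13, 6, 10, 2, 14, 11, 0, 7, 5, 3, 9, 4]
rank  pair      lcp
   1  s[12:],s[1:]  0  ''
   2  s[1:],s[8:]  1  'b'
   3  s[8:],s[13:]  0  ''
   4  s[13:],s[6:]  1  'c'
   5  s[6:],s[10:]  0  ''
   6  s[10:],s[2:]  1  'd'
   7  s[2:],s[14:]  0  ''
   8  s[14:],s[11:]  1  'e'
   9  s[11:],s[0:]  1  'e'
  10  s[0:],s[7:]  0  ''
  11  s[7:],s[5:]  1  'f'
  12  s[5:],s[3:]  0  ''
  13  s[3:],s[9:]  0  ''
  14  s[9:],s[4:]  1  'h'

n(n+1)/2 = 15·16/2 = 120
Σ LCP = 0 + 0 + 1 + 0 + 1 + 0 + 1 + 0 + 1 + 1 + 0 + 1 + 0 + 0 + 1 = 7
distinct = 120 − 7 = 113

113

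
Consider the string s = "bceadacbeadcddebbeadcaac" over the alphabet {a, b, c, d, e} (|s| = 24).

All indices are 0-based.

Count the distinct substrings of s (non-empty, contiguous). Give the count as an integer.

sorted suffixes:
  #0 SA[0]=21  'aac'
  #1 SA[1]=22  'ac'
  #2 SA[2]=5  'acbeadcddebbeadcaac'
  #3 SA[3]=3  'adacbeadcddebbeadcaac'
  #4 SA[4]=18  'adcaac'
  #5 SA[5]=9  'adcddebbeadcaac'
  #6 SA[6]=15  'bbeadcaac'
  #7 SA[7]=0  'bceadacbeadcddebbeadcaac'
  #8 SA[8]=16  'beadcaac'
  #9 SA[9]=7  'beadcddebbeadcaac'
  #10 SA[10]=23  'c'
  #11 SA[11]=20  'caac'
  #12 SA[12]=6  'cbeadcddebbeadcaac'
  #13 SA[13]=11  'cddebbeadcaac'
  #14 SA[14]=1  'ceadacbeadcddebbeadcaac'
  #15 SA[15]=4  'dacbeadcddebbeadcaac'
  #16 SA[16]=19  'dcaac'
  #17 SA[17]=10  'dcddebbeadcaac'
  #18 SA[18]=12  'ddebbeadcaac'
  #19 SA[19]=13  'debbeadcaac'
  #20 SA[20]=2  'eadacbeadcddebbeadcaac'
  #21 SA[21]=17  'eadcaac'
  #22 SA[22]=8  'eadcddebbeadcaac'
  #23 SA[23]=14  'ebbeadcaac'

SA = [21, 22, 5, 3, 18, 9, 15, 0, 16, 7, 23, 20, 6, 11, 1, 4, 19, 10, 12, 13, 2, 17, 8, 14]
rank  pair      lcp
   1  s[21:],s[22:]  1  'a'
   2  s[22:],s[5:]  2  'ac'
   3  s[5:],s[3:]  1  'a'
   4  s[3:],s[18:]  2  'ad'
   5  s[18:],s[9:]  3  'adc'
   6  s[9:],s[15:]  0  ''
   7  s[15:],s[0:]  1  'b'
   8  s[0:],s[16:]  1  'b'
   9  s[16:],s[7:]  5  'beadc'
  10  s[7:],s[23:]  0  ''
  11  s[23:],s[20:]  1  'c'
  12  s[20:],s[6:]  1  'c'
  13  s[6:],s[11:]  1  'c'
  14  s[11:],s[1:]  1  'c'
  15  s[1:],s[4:]  0  ''
  16  s[4:],s[19:]  1  'd'
  17  s[19:],s[10:]  2  'dc'
  18  s[10:],s[12:]  1  'd'
  19  s[12:],s[13:]  1  'd'
  20  s[13:],s[2:]  0  ''
  21  s[2:],s[17:]  3  'ead'
  22  s[17:],s[8:]  4  'eadc'
  23  s[8:],s[14:]  1  'e'

n(n+1)/2 = 24·25/2 = 300
Σ LCP = 0 + 1 + 2 + 1 + 2 + 3 + 0 + 1 + 1 + 5 + 0 + 1 + 1 + 1 + 1 + 0 + 1 + 2 + 1 + 1 + 0 + 3 + 4 + 1 = 33
distinct = 300 − 33 = 267

267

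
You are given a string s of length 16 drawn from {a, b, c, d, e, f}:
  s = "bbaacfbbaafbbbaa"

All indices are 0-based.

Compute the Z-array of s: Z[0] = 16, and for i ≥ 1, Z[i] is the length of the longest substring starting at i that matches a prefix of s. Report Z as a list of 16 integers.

Z[0]=16
i=1: i≥r, start 0; Z[1]=1 scan→box=[1,2)
i=2: i≥r, start 0; Z[2]=0
i=3: i≥r, start 0; Z[3]=0
i=4: i≥r, start 0; Z[4]=0
i=5: i≥r, start 0; Z[5]=0
i=6: i≥r, start 0; Z[6]=4 scan→box=[6,10)
i=7: min(r-i=3, Z[1]=1)=1; Z[7]=1
i=8: min(r-i=2, Z[2]=0)=0; Z[8]=0
i=9: min(r-i=1, Z[3]=0)=0; Z[9]=0
i=10: i≥r, start 0; Z[10]=0
i=11: i≥r, start 0; Z[11]=2 scan→box=[11,13)
i=12: min(r-i=1, Z[1]=1)=1; Z[12]=4 scan→box=[12,16)
i=13: min(r-i=3, Z[1]=1)=1; Z[13]=1
i=14: min(r-i=2, Z[2]=0)=0; Z[14]=0
i=15: min(r-i=1, Z[3]=0)=0; Z[15]=0

[16, 1, 0, 0, 0, 0, 4, 1, 0, 0, 0, 2, 4, 1, 0, 0]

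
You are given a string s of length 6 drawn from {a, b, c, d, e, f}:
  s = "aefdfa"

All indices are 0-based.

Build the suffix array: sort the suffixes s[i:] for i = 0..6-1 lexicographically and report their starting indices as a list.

[5, 0, 3, 1, 4, 2]

sorted suffixes:
  #0 SA[0]=5  'a'
  #1 SA[1]=0  'aefdfa'
  #2 SA[2]=3  'dfa'
  #3 SA[3]=1  'efdfa'
  #4 SA[4]=4  'fa'
  #5 SA[5]=2  'fdfa'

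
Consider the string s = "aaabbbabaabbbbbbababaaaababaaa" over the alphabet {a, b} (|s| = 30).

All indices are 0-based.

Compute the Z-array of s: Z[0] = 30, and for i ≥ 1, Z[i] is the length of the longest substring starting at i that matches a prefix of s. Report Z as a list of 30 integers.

Z[0]=30
i=1: i≥r, start 0; Z[1]=2 grow→box=[1,3)
i=2: min(r-i=1, Z[1]=2)=1; Z[2]=1
i=3: i≥r, start 0; Z[3]=0
i=4: i≥r, start 0; Z[4]=0
i=5: i≥r, start 0; Z[5]=0
i=6: i≥r, start 0; Z[6]=1 grow→box=[6,7)
i=7: i≥r, start 0; Z[7]=0
i=8: i≥r, start 0; Z[8]=2 grow→box=[8,10)
i=9: min(r-i=1, Z[1]=2)=1; Z[9]=1
i=10: i≥r, start 0; Z[10]=0
i=11: i≥r, start 0; Z[11]=0
i=12: i≥r, start 0; Z[12]=0
i=13: i≥r, start 0; Z[13]=0
i=14: i≥r, start 0; Z[14]=0
i=15: i≥r, start 0; Z[15]=0
i=16: i≥r, start 0; Z[16]=1 grow→box=[16,17)
i=17: i≥r, start 0; Z[17]=0
i=18: i≥r, start 0; Z[18]=1 grow→box=[18,19)
i=19: i≥r, start 0; Z[19]=0
i=20: i≥r, start 0; Z[20]=3 grow→box=[20,23)
i=21: min(r-i=2, Z[1]=2)=2; Z[21]=4 grow→box=[21,25)
i=22: min(r-i=3, Z[1]=2)=2; Z[22]=2
i=23: min(r-i=2, Z[2]=1)=1; Z[23]=1
i=24: min(r-i=1, Z[3]=0)=0; Z[24]=0
i=25: i≥r, start 0; Z[25]=1 grow→box=[25,26)
i=26: i≥r, start 0; Z[26]=0
i=27: i≥r, start 0; Z[27]=3 grow→box=[27,30)
i=28: min(r-i=2, Z[1]=2)=2; Z[28]=2
i=29: min(r-i=1, Z[2]=1)=1; Z[29]=1

[30, 2, 1, 0, 0, 0, 1, 0, 2, 1, 0, 0, 0, 0, 0, 0, 1, 0, 1, 0, 3, 4, 2, 1, 0, 1, 0, 3, 2, 1]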